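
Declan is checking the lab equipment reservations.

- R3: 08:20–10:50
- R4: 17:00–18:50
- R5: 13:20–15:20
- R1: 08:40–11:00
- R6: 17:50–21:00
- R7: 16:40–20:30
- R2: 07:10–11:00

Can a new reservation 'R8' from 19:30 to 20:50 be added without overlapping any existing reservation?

No — it overlaps R6, R7

R2: ends 11:00 at or before R8 starts 19:30 → clear.
R3: ends 10:50 at or before R8 starts 19:30 → clear.
R1: ends 11:00 at or before R8 starts 19:30 → clear.
R5: ends 15:20 at or before R8 starts 19:30 → clear.
R7: starts 16:40 before R8 ends 20:50, and ends 20:30 after R8 starts 19:30 → overlap.
R4: ends 18:50 at or before R8 starts 19:30 → clear.
R6: starts 17:50 before R8 ends 20:50, and ends 21:00 after R8 starts 19:30 → overlap.
R8 overlaps R6, R7.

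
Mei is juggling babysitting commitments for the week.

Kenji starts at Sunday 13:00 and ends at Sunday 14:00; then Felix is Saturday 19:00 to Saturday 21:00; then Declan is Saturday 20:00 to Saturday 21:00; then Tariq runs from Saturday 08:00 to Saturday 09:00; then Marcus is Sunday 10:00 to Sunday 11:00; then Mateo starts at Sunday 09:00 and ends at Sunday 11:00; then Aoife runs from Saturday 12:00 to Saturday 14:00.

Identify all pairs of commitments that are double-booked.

Declan & Felix, Marcus & Mateo

Sorted by start: Tariq, Aoife, Felix, Declan, Mateo, Marcus, Kenji.
Aoife starts after Tariq ends; Tariq is clear from here.
Felix starts after Aoife ends; Aoife is clear from here.
Declan starts before Felix ends → Felix and Declan overlap.
Mateo starts after Felix ends; Felix is clear from here.
Mateo starts after Declan ends; Declan is clear from here.
Marcus starts before Mateo ends → Mateo and Marcus overlap.
Kenji starts after Mateo ends.
Kenji starts after Marcus ends.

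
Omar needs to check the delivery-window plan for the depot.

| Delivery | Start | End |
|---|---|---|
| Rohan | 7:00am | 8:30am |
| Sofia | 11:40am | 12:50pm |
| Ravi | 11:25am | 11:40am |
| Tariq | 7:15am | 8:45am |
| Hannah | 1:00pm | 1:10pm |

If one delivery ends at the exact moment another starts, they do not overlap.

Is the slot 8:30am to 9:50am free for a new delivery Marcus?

No — it overlaps Tariq

Rohan: ends 8:30am at or before Marcus starts 8:30am → clear.
Tariq: starts 7:15am before Marcus ends 9:50am, and ends 8:45am after Marcus starts 8:30am → overlap.
Ravi: starts 11:25am at or after Marcus ends 9:50am → clear.
Sofia: starts 11:40am at or after Marcus ends 9:50am → clear.
Hannah: starts 1:00pm at or after Marcus ends 9:50am → clear.
Marcus overlaps Tariq.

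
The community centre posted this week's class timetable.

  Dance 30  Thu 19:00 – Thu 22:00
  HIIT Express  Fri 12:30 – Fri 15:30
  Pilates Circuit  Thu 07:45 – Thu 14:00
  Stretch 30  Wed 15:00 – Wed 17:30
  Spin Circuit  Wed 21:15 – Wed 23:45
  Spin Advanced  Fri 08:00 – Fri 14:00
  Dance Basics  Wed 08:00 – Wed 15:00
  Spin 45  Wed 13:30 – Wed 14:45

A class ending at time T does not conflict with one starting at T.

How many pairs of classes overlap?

Two intervals overlap when each starts before the other ends.
Sorted by start: Dance Basics, Spin 45, Stretch 30, Spin Circuit, Pilates Circuit, Dance 30, Spin Advanced, HIIT Express.
Spin 45 starts before Dance Basics ends → Dance Basics and Spin 45 overlap.
Stretch 30 starts exactly when Dance Basics ends (back-to-back, no overlap), so nothing later overlaps Dance Basics either.
Stretch 30 starts after Spin 45 ends, so nothing later overlaps Spin 45 either.
Spin Circuit starts after Stretch 30 ends, so nothing later overlaps Stretch 30 either.
Pilates Circuit starts after Spin Circuit ends, so nothing later overlaps Spin Circuit either.
Dance 30 starts after Pilates Circuit ends, so nothing later overlaps Pilates Circuit either.
Spin Advanced starts after Dance 30 ends, so nothing later overlaps Dance 30 either.
HIIT Express starts before Spin Advanced ends → Spin Advanced and HIIT Express overlap.
Overlapping pairs: Dance Basics & Spin 45, HIIT Express & Spin Advanced — 2 in total.

2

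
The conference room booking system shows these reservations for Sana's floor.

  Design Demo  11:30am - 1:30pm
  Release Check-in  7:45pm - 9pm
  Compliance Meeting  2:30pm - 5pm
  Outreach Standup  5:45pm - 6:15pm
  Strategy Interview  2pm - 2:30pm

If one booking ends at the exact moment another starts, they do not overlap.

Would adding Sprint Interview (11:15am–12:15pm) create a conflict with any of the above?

Yes — it overlaps Design Demo

Design Demo: starts 11:30am before Sprint Interview ends 12:15pm, and ends 1:30pm after Sprint Interview starts 11:15am → overlap.
Strategy Interview: starts 2pm at or after Sprint Interview ends 12:15pm → clear.
Compliance Meeting: starts 2:30pm at or after Sprint Interview ends 12:15pm → clear.
Outreach Standup: starts 5:45pm at or after Sprint Interview ends 12:15pm → clear.
Release Check-in: starts 7:45pm at or after Sprint Interview ends 12:15pm → clear.
Sprint Interview overlaps Design Demo.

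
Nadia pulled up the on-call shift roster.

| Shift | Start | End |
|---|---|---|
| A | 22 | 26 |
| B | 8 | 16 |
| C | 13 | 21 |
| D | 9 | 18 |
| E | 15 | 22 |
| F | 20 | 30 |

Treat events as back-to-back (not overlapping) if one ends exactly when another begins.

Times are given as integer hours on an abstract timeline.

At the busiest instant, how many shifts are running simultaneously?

4

Walk through starts and ends in time order (an end at T is processed before a start at T):
8 start B → 1
9 start D → 2
13 start C → 3
15 start E → 4
16 end B → 3
18 end D → 2
20 start F → 3
21 end C → 2
22 end E → 1
22 start A → 2
26 end A → 1
30 end F → 0
Peak is 4, at 15 (B, C, D, E).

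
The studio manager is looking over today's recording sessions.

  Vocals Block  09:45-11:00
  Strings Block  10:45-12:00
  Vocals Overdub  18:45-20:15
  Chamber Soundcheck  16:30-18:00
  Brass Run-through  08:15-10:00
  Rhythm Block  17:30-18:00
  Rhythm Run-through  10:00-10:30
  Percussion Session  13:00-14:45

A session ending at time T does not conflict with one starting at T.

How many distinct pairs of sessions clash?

4

Sorted by start: Brass Run-through, Vocals Block, Rhythm Run-through, Strings Block, Percussion Session, Chamber Soundcheck, Rhythm Block, Vocals Overdub.
Vocals Block starts before Brass Run-through ends → Brass Run-through and Vocals Block overlap.
Rhythm Run-through starts exactly when Brass Run-through ends (back-to-back, no overlap); Brass Run-through is clear from here.
Rhythm Run-through starts before Vocals Block ends → Vocals Block and Rhythm Run-through overlap.
Strings Block starts before Vocals Block ends → Vocals Block and Strings Block overlap.
Percussion Session starts after Vocals Block ends; Vocals Block is clear from here.
Strings Block starts after Rhythm Run-through ends; Rhythm Run-through is clear from here.
Percussion Session starts after Strings Block ends; Strings Block is clear from here.
Chamber Soundcheck starts after Percussion Session ends; Percussion Session is clear from here.
Rhythm Block starts before Chamber Soundcheck ends → Chamber Soundcheck and Rhythm Block overlap.
Vocals Overdub starts after Chamber Soundcheck ends.
Vocals Overdub starts after Rhythm Block ends.
Overlapping pairs: Brass Run-through & Vocals Block, Chamber Soundcheck & Rhythm Block, Rhythm Run-through & Vocals Block, Strings Block & Vocals Block — 4 in total.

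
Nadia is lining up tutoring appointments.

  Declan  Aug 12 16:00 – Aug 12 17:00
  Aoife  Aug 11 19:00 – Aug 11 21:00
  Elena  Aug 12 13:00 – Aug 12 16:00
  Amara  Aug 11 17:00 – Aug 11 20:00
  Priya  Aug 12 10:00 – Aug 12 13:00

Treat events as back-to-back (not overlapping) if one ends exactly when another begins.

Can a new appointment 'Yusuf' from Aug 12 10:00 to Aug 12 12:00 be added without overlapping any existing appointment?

No — it overlaps Priya

Amara: ends Aug 11 20:00 at or before Yusuf starts Aug 12 10:00 → clear.
Aoife: ends Aug 11 21:00 at or before Yusuf starts Aug 12 10:00 → clear.
Priya: starts Aug 12 10:00 before Yusuf ends Aug 12 12:00, and ends Aug 12 13:00 after Yusuf starts Aug 12 10:00 → overlap.
Elena: starts Aug 12 13:00 at or after Yusuf ends Aug 12 12:00 → clear.
Declan: starts Aug 12 16:00 at or after Yusuf ends Aug 12 12:00 → clear.
Yusuf overlaps Priya.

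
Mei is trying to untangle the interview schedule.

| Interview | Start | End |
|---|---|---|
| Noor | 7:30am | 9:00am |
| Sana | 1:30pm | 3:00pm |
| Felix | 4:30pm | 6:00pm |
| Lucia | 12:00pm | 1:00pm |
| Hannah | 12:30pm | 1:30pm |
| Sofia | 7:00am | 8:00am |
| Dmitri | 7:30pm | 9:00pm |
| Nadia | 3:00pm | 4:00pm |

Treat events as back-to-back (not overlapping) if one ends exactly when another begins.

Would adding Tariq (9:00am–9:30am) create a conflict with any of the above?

No — it doesn't clash with anything

Sofia: ends 8:00am at or before Tariq starts 9:00am → clear.
Noor: ends 9:00am at or before Tariq starts 9:00am → clear.
Lucia: starts 12:00pm at or after Tariq ends 9:30am → clear.
Hannah: starts 12:30pm at or after Tariq ends 9:30am → clear.
Sana: starts 1:30pm at or after Tariq ends 9:30am → clear.
Nadia: starts 3:00pm at or after Tariq ends 9:30am → clear.
Felix: starts 4:30pm at or after Tariq ends 9:30am → clear.
Dmitri: starts 7:30pm at or after Tariq ends 9:30am → clear.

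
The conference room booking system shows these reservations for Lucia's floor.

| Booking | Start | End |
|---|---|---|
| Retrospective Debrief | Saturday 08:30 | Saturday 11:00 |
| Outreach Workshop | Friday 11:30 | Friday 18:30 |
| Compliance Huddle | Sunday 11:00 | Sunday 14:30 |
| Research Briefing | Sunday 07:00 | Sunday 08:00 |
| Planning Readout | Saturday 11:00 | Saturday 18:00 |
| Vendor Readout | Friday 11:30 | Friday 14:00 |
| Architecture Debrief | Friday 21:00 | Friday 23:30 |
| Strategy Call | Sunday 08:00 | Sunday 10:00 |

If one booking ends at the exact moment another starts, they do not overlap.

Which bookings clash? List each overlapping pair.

Two intervals overlap when each starts before the other ends.
Sorted by start: Vendor Readout, Outreach Workshop, Architecture Debrief, Retrospective Debrief, Planning Readout, Research Briefing, Strategy Call, Compliance Huddle.
Outreach Workshop starts before Vendor Readout ends → Vendor Readout and Outreach Workshop overlap.
Architecture Debrief starts after Vendor Readout ends, so Vendor Readout has no further overlaps.
Architecture Debrief starts after Outreach Workshop ends, so Outreach Workshop has no further overlaps.
Retrospective Debrief starts after Architecture Debrief ends, so Architecture Debrief has no further overlaps.
Planning Readout starts exactly when Retrospective Debrief ends (back-to-back, no overlap), so Retrospective Debrief has no further overlaps.
Research Briefing starts after Planning Readout ends, so Planning Readout has no further overlaps.
Strategy Call starts exactly when Research Briefing ends (back-to-back, no overlap), so Research Briefing has no further overlaps.
Compliance Huddle starts after Strategy Call ends.

Outreach Workshop & Vendor Readout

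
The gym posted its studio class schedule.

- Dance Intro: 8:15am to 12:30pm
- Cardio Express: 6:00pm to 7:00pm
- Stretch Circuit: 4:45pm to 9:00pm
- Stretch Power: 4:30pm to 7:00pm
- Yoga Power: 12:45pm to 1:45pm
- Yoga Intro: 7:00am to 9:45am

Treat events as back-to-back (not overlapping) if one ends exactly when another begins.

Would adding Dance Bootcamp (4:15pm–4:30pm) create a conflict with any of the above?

Yoga Intro: ends 9:45am at or before Dance Bootcamp starts 4:15pm → clear.
Dance Intro: ends 12:30pm at or before Dance Bootcamp starts 4:15pm → clear.
Yoga Power: ends 1:45pm at or before Dance Bootcamp starts 4:15pm → clear.
Stretch Power: starts 4:30pm at or after Dance Bootcamp ends 4:30pm → clear.
Stretch Circuit: starts 4:45pm at or after Dance Bootcamp ends 4:30pm → clear.
Cardio Express: starts 6:00pm at or after Dance Bootcamp ends 4:30pm → clear.

No — it doesn't clash with anything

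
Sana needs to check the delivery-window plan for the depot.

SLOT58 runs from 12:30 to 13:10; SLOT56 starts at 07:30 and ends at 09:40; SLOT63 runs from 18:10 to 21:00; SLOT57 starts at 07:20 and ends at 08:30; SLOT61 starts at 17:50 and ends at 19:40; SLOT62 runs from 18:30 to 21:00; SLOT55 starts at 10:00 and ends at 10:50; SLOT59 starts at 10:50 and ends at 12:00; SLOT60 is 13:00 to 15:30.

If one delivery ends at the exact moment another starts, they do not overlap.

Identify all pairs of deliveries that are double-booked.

SLOT56 & SLOT57, SLOT58 & SLOT60, SLOT61 & SLOT62, SLOT61 & SLOT63, SLOT62 & SLOT63

Check each pair: they overlap iff neither finishes before the other starts.
Sorted by start: SLOT57, SLOT56, SLOT55, SLOT59, SLOT58, SLOT60, SLOT61, SLOT63, SLOT62.
SLOT56 starts before SLOT57 ends → SLOT57 and SLOT56 overlap.
SLOT55 starts after SLOT57 ends, so nothing later overlaps SLOT57 either.
SLOT55 starts after SLOT56 ends, so nothing later overlaps SLOT56 either.
SLOT59 starts exactly when SLOT55 ends (back-to-back, no overlap), so nothing later overlaps SLOT55 either.
SLOT58 starts after SLOT59 ends, so nothing later overlaps SLOT59 either.
SLOT60 starts before SLOT58 ends → SLOT58 and SLOT60 overlap.
SLOT61 starts after SLOT58 ends, so nothing later overlaps SLOT58 either.
SLOT61 starts after SLOT60 ends, so nothing later overlaps SLOT60 either.
SLOT63 starts before SLOT61 ends → SLOT61 and SLOT63 overlap.
SLOT62 starts before SLOT61 ends → SLOT61 and SLOT62 overlap.
SLOT62 starts before SLOT63 ends → SLOT63 and SLOT62 overlap.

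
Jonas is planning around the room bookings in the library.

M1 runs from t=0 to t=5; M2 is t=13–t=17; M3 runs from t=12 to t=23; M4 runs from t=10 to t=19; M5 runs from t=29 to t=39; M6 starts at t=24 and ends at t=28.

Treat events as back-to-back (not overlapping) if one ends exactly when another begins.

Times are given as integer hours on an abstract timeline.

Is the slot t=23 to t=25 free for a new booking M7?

M1: ends t=5 at or before M7 starts t=23 → clear.
M4: ends t=19 at or before M7 starts t=23 → clear.
M3: ends t=23 at or before M7 starts t=23 → clear.
M2: ends t=17 at or before M7 starts t=23 → clear.
M6: starts t=24 before M7 ends t=25, and ends t=28 after M7 starts t=23 → overlap.
M5: starts t=29 at or after M7 ends t=25 → clear.
M7 overlaps M6.

No — it overlaps M6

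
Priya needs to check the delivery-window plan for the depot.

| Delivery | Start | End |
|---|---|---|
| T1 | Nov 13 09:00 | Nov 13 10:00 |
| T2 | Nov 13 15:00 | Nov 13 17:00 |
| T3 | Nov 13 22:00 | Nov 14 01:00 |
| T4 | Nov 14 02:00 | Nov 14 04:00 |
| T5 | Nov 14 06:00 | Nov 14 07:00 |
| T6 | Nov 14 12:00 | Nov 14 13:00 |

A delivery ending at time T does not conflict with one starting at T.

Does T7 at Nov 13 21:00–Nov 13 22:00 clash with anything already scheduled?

T1: ends Nov 13 10:00 at or before T7 starts Nov 13 21:00 → clear.
T2: ends Nov 13 17:00 at or before T7 starts Nov 13 21:00 → clear.
T3: starts Nov 13 22:00 at or after T7 ends Nov 13 22:00 → clear.
T4: starts Nov 14 02:00 at or after T7 ends Nov 13 22:00 → clear.
T5: starts Nov 14 06:00 at or after T7 ends Nov 13 22:00 → clear.
T6: starts Nov 14 12:00 at or after T7 ends Nov 13 22:00 → clear.

No — it doesn't clash with anything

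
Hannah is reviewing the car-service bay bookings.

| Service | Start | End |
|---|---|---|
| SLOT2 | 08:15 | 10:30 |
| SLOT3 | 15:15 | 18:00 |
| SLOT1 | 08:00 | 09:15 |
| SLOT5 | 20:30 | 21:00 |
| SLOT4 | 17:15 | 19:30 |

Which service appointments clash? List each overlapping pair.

Check each pair: they overlap iff neither finishes before the other starts.
Sorted by start: SLOT1, SLOT2, SLOT3, SLOT4, SLOT5.
SLOT2 starts before SLOT1 ends → SLOT1 and SLOT2 overlap.
SLOT3 starts after SLOT1 ends — done with SLOT1.
SLOT3 starts after SLOT2 ends — done with SLOT2.
SLOT4 starts before SLOT3 ends → SLOT3 and SLOT4 overlap.
SLOT5 starts after SLOT3 ends.
SLOT5 starts after SLOT4 ends.

SLOT1 & SLOT2, SLOT3 & SLOT4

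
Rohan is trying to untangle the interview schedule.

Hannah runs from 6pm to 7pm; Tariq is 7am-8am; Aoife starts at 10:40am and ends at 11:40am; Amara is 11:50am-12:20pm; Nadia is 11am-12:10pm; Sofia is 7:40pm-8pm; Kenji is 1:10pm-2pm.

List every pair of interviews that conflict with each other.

Amara & Nadia, Aoife & Nadia

Sorted by start: Tariq, Aoife, Nadia, Amara, Kenji, Hannah, Sofia.
Aoife starts after Tariq ends — done with Tariq.
Nadia starts before Aoife ends → Aoife and Nadia overlap.
Amara starts after Aoife ends — done with Aoife.
Amara starts before Nadia ends → Nadia and Amara overlap.
Kenji starts after Nadia ends — done with Nadia.
Kenji starts after Amara ends — done with Amara.
Hannah starts after Kenji ends — done with Kenji.
Sofia starts after Hannah ends.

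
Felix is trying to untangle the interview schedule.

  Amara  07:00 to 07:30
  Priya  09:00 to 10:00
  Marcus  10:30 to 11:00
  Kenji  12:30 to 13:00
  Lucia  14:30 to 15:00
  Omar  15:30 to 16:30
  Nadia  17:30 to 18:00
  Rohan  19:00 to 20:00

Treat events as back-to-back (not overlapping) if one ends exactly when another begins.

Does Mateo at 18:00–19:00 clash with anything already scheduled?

No — it doesn't clash with anything

Amara: ends 07:30 at or before Mateo starts 18:00 → clear.
Priya: ends 10:00 at or before Mateo starts 18:00 → clear.
Marcus: ends 11:00 at or before Mateo starts 18:00 → clear.
Kenji: ends 13:00 at or before Mateo starts 18:00 → clear.
Lucia: ends 15:00 at or before Mateo starts 18:00 → clear.
Omar: ends 16:30 at or before Mateo starts 18:00 → clear.
Nadia: ends 18:00 at or before Mateo starts 18:00 → clear.
Rohan: starts 19:00 at or after Mateo ends 19:00 → clear.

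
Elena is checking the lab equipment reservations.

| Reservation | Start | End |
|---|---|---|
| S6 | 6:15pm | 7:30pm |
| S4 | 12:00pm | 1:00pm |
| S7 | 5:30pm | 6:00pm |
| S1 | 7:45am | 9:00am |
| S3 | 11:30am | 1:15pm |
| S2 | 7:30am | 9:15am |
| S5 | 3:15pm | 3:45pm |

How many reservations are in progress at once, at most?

2

Walk through starts and ends in time order (an end at T is processed before a start at T):
7:30am start S2 → 1
7:45am start S1 → 2
9:00am end S1 → 1
9:15am end S2 → 0
11:30am start S3 → 1
12:00pm start S4 → 2
1:00pm end S4 → 1
1:15pm end S3 → 0
3:15pm start S5 → 1
3:45pm end S5 → 0
5:30pm start S7 → 1
6:00pm end S7 → 0
6:15pm start S6 → 1
7:30pm end S6 → 0
Peak is 2, at 7:45am (S1, S2).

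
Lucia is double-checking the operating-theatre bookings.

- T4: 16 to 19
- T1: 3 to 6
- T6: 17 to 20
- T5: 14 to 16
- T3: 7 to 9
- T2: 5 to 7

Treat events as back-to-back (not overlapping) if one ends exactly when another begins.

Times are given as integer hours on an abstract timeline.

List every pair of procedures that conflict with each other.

Check each pair: they overlap iff neither finishes before the other starts.
Sorted by start: T1, T2, T3, T5, T4, T6.
T2 starts before T1 ends → T1 and T2 overlap.
T3 starts after T1 ends, so T1 has no further overlaps.
T3 starts exactly when T2 ends (back-to-back, no overlap), so T2 has no further overlaps.
T5 starts after T3 ends, so T3 has no further overlaps.
T4 starts exactly when T5 ends (back-to-back, no overlap), so T5 has no further overlaps.
T6 starts before T4 ends → T4 and T6 overlap.

T1 & T2, T4 & T6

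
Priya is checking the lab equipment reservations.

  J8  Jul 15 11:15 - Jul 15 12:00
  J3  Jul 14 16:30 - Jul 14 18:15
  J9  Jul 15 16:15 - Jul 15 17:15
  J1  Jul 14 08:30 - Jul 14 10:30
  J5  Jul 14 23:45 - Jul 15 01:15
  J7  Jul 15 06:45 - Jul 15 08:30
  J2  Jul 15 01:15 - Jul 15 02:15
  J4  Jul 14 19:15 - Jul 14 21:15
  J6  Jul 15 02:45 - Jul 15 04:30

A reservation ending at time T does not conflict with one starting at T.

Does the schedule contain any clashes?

No

Sorted by start: J1, J3, J4, J5, J2, J6, J7, J8, J9.
J3 starts after J1 ends, so nothing later overlaps J1 either.
J4 starts after J3 ends, so nothing later overlaps J3 either.
J5 starts after J4 ends, so nothing later overlaps J4 either.
J2 starts exactly when J5 ends (back-to-back, no overlap), so nothing later overlaps J5 either.
J6 starts after J2 ends, so nothing later overlaps J2 either.
J7 starts after J6 ends, so nothing later overlaps J6 either.
J8 starts after J7 ends, so nothing later overlaps J7 either.
J9 starts after J8 ends.
Every pair is clear; the schedule has no overlaps.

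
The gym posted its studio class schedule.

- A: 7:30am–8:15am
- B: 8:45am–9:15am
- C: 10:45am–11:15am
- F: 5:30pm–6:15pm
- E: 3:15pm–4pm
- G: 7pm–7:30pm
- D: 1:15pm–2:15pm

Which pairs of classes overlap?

no overlapping pairs

Sorted by start: A, B, C, D, E, F, G.
B starts after A ends, so nothing later overlaps A either.
C starts after B ends, so nothing later overlaps B either.
D starts after C ends, so nothing later overlaps C either.
E starts after D ends, so nothing later overlaps D either.
F starts after E ends, so nothing later overlaps E either.
G starts after F ends.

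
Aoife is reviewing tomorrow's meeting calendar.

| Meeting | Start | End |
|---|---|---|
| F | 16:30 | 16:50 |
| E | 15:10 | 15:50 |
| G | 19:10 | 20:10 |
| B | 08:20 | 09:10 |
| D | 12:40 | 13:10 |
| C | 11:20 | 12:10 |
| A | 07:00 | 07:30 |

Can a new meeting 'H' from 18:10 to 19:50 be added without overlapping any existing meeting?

No — it overlaps G

A: ends 07:30 at or before H starts 18:10 → clear.
B: ends 09:10 at or before H starts 18:10 → clear.
C: ends 12:10 at or before H starts 18:10 → clear.
D: ends 13:10 at or before H starts 18:10 → clear.
E: ends 15:50 at or before H starts 18:10 → clear.
F: ends 16:50 at or before H starts 18:10 → clear.
G: starts 19:10 before H ends 19:50, and ends 20:10 after H starts 18:10 → overlap.
H overlaps G.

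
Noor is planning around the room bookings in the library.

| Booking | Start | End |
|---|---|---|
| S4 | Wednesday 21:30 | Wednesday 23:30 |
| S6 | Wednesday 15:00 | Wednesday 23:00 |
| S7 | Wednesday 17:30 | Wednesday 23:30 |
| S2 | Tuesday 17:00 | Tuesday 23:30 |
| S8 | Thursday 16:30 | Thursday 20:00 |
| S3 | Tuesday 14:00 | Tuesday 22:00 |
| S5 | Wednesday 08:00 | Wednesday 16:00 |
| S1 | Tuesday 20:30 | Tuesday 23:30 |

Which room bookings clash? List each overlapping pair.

Two intervals overlap when each starts before the other ends.
Sorted by start: S3, S2, S1, S5, S6, S7, S4, S8.
S2 starts before S3 ends → S3 and S2 overlap.
S1 starts before S3 ends → S3 and S1 overlap.
S5 starts after S3 ends — done with S3.
S1 starts before S2 ends → S2 and S1 overlap.
S5 starts after S2 ends — done with S2.
S5 starts after S1 ends — done with S1.
S6 starts before S5 ends → S5 and S6 overlap.
S7 starts after S5 ends — done with S5.
S7 starts before S6 ends → S6 and S7 overlap.
S4 starts before S6 ends → S6 and S4 overlap.
S8 starts after S6 ends.
S4 starts before S7 ends → S7 and S4 overlap.
S8 starts after S7 ends.
S8 starts after S4 ends.

S1 & S2, S1 & S3, S2 & S3, S4 & S6, S4 & S7, S5 & S6, S6 & S7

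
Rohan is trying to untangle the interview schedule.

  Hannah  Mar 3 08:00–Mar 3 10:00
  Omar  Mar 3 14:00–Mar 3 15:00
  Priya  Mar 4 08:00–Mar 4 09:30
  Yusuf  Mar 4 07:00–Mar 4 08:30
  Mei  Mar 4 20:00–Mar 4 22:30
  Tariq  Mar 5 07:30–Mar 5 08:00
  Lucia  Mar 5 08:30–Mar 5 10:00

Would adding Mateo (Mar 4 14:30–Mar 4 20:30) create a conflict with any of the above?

Yes — it overlaps Mei

Hannah: ends Mar 3 10:00 at or before Mateo starts Mar 4 14:30 → clear.
Omar: ends Mar 3 15:00 at or before Mateo starts Mar 4 14:30 → clear.
Yusuf: ends Mar 4 08:30 at or before Mateo starts Mar 4 14:30 → clear.
Priya: ends Mar 4 09:30 at or before Mateo starts Mar 4 14:30 → clear.
Mei: starts Mar 4 20:00 before Mateo ends Mar 4 20:30, and ends Mar 4 22:30 after Mateo starts Mar 4 14:30 → overlap.
Tariq: starts Mar 5 07:30 at or after Mateo ends Mar 4 20:30 → clear.
Lucia: starts Mar 5 08:30 at or after Mateo ends Mar 4 20:30 → clear.
Mateo overlaps Mei.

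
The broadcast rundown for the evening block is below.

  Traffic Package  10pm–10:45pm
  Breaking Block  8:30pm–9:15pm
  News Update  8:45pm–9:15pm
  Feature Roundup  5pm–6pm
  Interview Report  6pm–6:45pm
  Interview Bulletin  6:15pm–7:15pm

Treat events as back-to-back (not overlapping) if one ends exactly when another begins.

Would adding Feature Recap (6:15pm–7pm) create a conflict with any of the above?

Yes — it overlaps Interview Bulletin, Interview Report

Feature Roundup: ends 6pm at or before Feature Recap starts 6:15pm → clear.
Interview Report: starts 6pm before Feature Recap ends 7pm, and ends 6:45pm after Feature Recap starts 6:15pm → overlap.
Interview Bulletin: starts 6:15pm before Feature Recap ends 7pm, and ends 7:15pm after Feature Recap starts 6:15pm → overlap.
Breaking Block: starts 8:30pm at or after Feature Recap ends 7pm → clear.
News Update: starts 8:45pm at or after Feature Recap ends 7pm → clear.
Traffic Package: starts 10pm at or after Feature Recap ends 7pm → clear.
Feature Recap overlaps Interview Bulletin, Interview Report.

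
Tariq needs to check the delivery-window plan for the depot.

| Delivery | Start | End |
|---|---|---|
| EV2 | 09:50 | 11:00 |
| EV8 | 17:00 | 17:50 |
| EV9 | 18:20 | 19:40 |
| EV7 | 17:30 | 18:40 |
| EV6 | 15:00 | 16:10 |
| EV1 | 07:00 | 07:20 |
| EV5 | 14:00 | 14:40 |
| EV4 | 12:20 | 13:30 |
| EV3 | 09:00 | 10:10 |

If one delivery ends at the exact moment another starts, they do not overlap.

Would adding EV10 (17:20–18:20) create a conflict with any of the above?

Yes — it overlaps EV7, EV8

EV1: ends 07:20 at or before EV10 starts 17:20 → clear.
EV3: ends 10:10 at or before EV10 starts 17:20 → clear.
EV2: ends 11:00 at or before EV10 starts 17:20 → clear.
EV4: ends 13:30 at or before EV10 starts 17:20 → clear.
EV5: ends 14:40 at or before EV10 starts 17:20 → clear.
EV6: ends 16:10 at or before EV10 starts 17:20 → clear.
EV8: starts 17:00 before EV10 ends 18:20, and ends 17:50 after EV10 starts 17:20 → overlap.
EV7: starts 17:30 before EV10 ends 18:20, and ends 18:40 after EV10 starts 17:20 → overlap.
EV9: starts 18:20 at or after EV10 ends 18:20 → clear.
EV10 overlaps EV7, EV8.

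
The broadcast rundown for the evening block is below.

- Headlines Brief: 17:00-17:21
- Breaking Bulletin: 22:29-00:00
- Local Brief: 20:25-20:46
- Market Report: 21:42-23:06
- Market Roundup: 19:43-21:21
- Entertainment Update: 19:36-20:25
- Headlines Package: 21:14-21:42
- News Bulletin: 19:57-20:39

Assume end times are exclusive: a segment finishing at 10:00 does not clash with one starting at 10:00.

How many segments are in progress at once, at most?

3

Walk through starts and ends in time order (an end at T is processed before a start at T):
17:00 start Headlines Brief → 1
17:21 end Headlines Brief → 0
19:36 start Entertainment Update → 1
19:43 start Market Roundup → 2
19:57 start News Bulletin → 3
20:25 end Entertainment Update → 2
20:25 start Local Brief → 3
20:39 end News Bulletin → 2
20:46 end Local Brief → 1
21:14 start Headlines Package → 2
21:21 end Market Roundup → 1
21:42 end Headlines Package → 0
21:42 start Market Report → 1
22:29 start Breaking Bulletin → 2
23:06 end Market Report → 1
00:00 end Breaking Bulletin → 0
Peak is 3, at 19:57 (Entertainment Update, Market Roundup, News Bulletin).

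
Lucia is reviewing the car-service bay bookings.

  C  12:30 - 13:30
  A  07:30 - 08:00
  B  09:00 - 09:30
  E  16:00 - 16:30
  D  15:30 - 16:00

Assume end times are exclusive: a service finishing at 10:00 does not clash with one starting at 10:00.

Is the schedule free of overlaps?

Yes

Two intervals overlap when each starts before the other ends.
Sorted by start: A, B, C, D, E.
B starts after A ends, so nothing later overlaps A either.
C starts after B ends, so nothing later overlaps B either.
D starts after C ends, so nothing later overlaps C either.
E starts exactly when D ends (back-to-back, no overlap).
Every pair is clear; the schedule has no overlaps.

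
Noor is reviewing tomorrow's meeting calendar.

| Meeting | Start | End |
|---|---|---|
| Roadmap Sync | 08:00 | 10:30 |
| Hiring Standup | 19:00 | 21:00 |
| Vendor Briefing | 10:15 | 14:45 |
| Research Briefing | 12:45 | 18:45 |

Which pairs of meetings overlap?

Two intervals overlap when each starts before the other ends.
Sorted by start: Roadmap Sync, Vendor Briefing, Research Briefing, Hiring Standup.
Vendor Briefing starts before Roadmap Sync ends → Roadmap Sync and Vendor Briefing overlap.
Research Briefing starts after Roadmap Sync ends — done with Roadmap Sync.
Research Briefing starts before Vendor Briefing ends → Vendor Briefing and Research Briefing overlap.
Hiring Standup starts after Vendor Briefing ends.
Hiring Standup starts after Research Briefing ends.

Research Briefing & Vendor Briefing, Roadmap Sync & Vendor Briefing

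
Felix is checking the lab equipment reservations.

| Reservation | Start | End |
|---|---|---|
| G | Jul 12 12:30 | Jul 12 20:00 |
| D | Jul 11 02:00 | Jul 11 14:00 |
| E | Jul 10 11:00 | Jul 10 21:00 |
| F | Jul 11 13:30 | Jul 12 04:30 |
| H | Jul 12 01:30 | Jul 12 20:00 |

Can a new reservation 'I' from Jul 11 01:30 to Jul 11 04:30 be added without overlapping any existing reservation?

No — it overlaps D

E: ends Jul 10 21:00 at or before I starts Jul 11 01:30 → clear.
D: starts Jul 11 02:00 before I ends Jul 11 04:30, and ends Jul 11 14:00 after I starts Jul 11 01:30 → overlap.
F: starts Jul 11 13:30 at or after I ends Jul 11 04:30 → clear.
H: starts Jul 12 01:30 at or after I ends Jul 11 04:30 → clear.
G: starts Jul 12 12:30 at or after I ends Jul 11 04:30 → clear.
I overlaps D.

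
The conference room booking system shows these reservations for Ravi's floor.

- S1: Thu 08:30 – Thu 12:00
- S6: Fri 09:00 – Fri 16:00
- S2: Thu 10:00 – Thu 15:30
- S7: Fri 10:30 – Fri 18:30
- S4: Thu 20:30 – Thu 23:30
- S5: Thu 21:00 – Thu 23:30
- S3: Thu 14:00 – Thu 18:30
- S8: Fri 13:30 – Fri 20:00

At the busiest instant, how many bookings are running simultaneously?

Sweep the timeline, counting +1 at each start and −1 at each end (ends before starts at a tie):
Thu 08:30 start S1 → 1
Thu 10:00 start S2 → 2
Thu 12:00 end S1 → 1
Thu 14:00 start S3 → 2
Thu 15:30 end S2 → 1
Thu 18:30 end S3 → 0
Thu 20:30 start S4 → 1
Thu 21:00 start S5 → 2
Thu 23:30 end S4 → 1
Thu 23:30 end S5 → 0
Fri 09:00 start S6 → 1
Fri 10:30 start S7 → 2
Fri 13:30 start S8 → 3
Fri 16:00 end S6 → 2
Fri 18:30 end S7 → 1
Fri 20:00 end S8 → 0
Peak is 3, at Fri 13:30 (S6, S7, S8).

3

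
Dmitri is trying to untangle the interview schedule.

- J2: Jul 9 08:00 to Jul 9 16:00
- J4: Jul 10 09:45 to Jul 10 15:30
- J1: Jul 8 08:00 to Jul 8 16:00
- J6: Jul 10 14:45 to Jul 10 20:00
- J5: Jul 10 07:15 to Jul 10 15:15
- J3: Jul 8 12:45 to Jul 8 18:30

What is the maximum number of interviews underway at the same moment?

Walk through starts and ends in time order (an end at T is processed before a start at T):
Jul 8 08:00 start J1 → 1
Jul 8 12:45 start J3 → 2
Jul 8 16:00 end J1 → 1
Jul 8 18:30 end J3 → 0
Jul 9 08:00 start J2 → 1
Jul 9 16:00 end J2 → 0
Jul 10 07:15 start J5 → 1
Jul 10 09:45 start J4 → 2
Jul 10 14:45 start J6 → 3
Jul 10 15:15 end J5 → 2
Jul 10 15:30 end J4 → 1
Jul 10 20:00 end J6 → 0
Peak is 3, at Jul 10 14:45 (J4, J5, J6).

3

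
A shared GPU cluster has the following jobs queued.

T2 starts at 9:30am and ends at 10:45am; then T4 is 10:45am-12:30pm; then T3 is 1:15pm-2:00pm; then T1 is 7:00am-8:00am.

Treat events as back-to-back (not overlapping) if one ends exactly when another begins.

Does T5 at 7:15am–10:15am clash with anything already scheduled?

Yes — it overlaps T1, T2

T1: starts 7:00am before T5 ends 10:15am, and ends 8:00am after T5 starts 7:15am → overlap.
T2: starts 9:30am before T5 ends 10:15am, and ends 10:45am after T5 starts 7:15am → overlap.
T4: starts 10:45am at or after T5 ends 10:15am → clear.
T3: starts 1:15pm at or after T5 ends 10:15am → clear.
T5 overlaps T1, T2.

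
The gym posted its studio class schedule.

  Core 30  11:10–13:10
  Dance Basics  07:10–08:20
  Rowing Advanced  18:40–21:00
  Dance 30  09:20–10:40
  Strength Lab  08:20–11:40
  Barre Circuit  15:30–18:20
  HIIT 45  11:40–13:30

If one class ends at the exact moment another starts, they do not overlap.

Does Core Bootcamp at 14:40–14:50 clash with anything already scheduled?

No — it doesn't clash with anything

Dance Basics: ends 08:20 at or before Core Bootcamp starts 14:40 → clear.
Strength Lab: ends 11:40 at or before Core Bootcamp starts 14:40 → clear.
Dance 30: ends 10:40 at or before Core Bootcamp starts 14:40 → clear.
Core 30: ends 13:10 at or before Core Bootcamp starts 14:40 → clear.
HIIT 45: ends 13:30 at or before Core Bootcamp starts 14:40 → clear.
Barre Circuit: starts 15:30 at or after Core Bootcamp ends 14:50 → clear.
Rowing Advanced: starts 18:40 at or after Core Bootcamp ends 14:50 → clear.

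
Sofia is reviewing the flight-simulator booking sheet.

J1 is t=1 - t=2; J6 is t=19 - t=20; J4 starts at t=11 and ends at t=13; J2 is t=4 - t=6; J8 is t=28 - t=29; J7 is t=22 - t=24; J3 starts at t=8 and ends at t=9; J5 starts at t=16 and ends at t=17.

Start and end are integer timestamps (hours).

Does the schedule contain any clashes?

Sorted by start: J1, J2, J3, J4, J5, J6, J7, J8.
J2 starts after J1 ends; J1 is clear from here.
J3 starts after J2 ends; J2 is clear from here.
J4 starts after J3 ends; J3 is clear from here.
J5 starts after J4 ends; J4 is clear from here.
J6 starts after J5 ends; J5 is clear from here.
J7 starts after J6 ends; J6 is clear from here.
J8 starts after J7 ends.
Every pair is clear; the schedule has no overlaps.

No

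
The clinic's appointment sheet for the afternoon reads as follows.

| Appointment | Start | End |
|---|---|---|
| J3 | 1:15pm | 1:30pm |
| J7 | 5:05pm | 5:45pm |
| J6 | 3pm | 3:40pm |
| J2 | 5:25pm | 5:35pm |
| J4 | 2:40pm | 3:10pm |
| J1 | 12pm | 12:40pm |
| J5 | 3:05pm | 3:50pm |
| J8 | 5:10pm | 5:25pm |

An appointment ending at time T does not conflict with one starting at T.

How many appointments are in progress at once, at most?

3

Walk through starts and ends in time order (an end at T is processed before a start at T):
12pm start J1 → 1
12:40pm end J1 → 0
1:15pm start J3 → 1
1:30pm end J3 → 0
2:40pm start J4 → 1
3pm start J6 → 2
3:05pm start J5 → 3
3:10pm end J4 → 2
3:40pm end J6 → 1
3:50pm end J5 → 0
5:05pm start J7 → 1
5:10pm start J8 → 2
5:25pm end J8 → 1
5:25pm start J2 → 2
5:35pm end J2 → 1
5:45pm end J7 → 0
Peak is 3, at 3:05pm (J4, J5, J6).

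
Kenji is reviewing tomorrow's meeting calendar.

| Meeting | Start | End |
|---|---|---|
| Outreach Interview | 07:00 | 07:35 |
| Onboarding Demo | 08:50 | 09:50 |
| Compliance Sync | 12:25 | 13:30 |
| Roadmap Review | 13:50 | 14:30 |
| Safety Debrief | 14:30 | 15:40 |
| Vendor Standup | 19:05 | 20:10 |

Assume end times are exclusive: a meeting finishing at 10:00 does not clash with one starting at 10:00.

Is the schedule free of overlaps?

Yes

Sorted by start: Outreach Interview, Onboarding Demo, Compliance Sync, Roadmap Review, Safety Debrief, Vendor Standup.
Onboarding Demo starts after Outreach Interview ends; Outreach Interview is clear from here.
Compliance Sync starts after Onboarding Demo ends; Onboarding Demo is clear from here.
Roadmap Review starts after Compliance Sync ends; Compliance Sync is clear from here.
Safety Debrief starts exactly when Roadmap Review ends (back-to-back, no overlap); Roadmap Review is clear from here.
Vendor Standup starts after Safety Debrief ends.
Every pair is clear; the schedule has no overlaps.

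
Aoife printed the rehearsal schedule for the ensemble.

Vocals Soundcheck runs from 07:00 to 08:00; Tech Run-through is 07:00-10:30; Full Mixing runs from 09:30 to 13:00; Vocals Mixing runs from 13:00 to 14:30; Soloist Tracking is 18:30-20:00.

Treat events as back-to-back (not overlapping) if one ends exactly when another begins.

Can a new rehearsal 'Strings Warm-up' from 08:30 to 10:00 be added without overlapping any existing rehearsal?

Vocals Soundcheck: ends 08:00 at or before Strings Warm-up starts 08:30 → clear.
Tech Run-through: starts 07:00 before Strings Warm-up ends 10:00, and ends 10:30 after Strings Warm-up starts 08:30 → overlap.
Full Mixing: starts 09:30 before Strings Warm-up ends 10:00, and ends 13:00 after Strings Warm-up starts 08:30 → overlap.
Vocals Mixing: starts 13:00 at or after Strings Warm-up ends 10:00 → clear.
Soloist Tracking: starts 18:30 at or after Strings Warm-up ends 10:00 → clear.
Strings Warm-up overlaps Tech Run-through, Full Mixing.

No — it overlaps Full Mixing, Tech Run-through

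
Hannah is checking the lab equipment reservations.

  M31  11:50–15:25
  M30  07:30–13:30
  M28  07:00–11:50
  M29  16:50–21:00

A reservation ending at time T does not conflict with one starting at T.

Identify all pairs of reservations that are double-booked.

M28 & M30, M30 & M31

Sorted by start: M28, M30, M31, M29.
M30 starts before M28 ends → M28 and M30 overlap.
M31 starts exactly when M28 ends (back-to-back, no overlap), so nothing later overlaps M28 either.
M31 starts before M30 ends → M30 and M31 overlap.
M29 starts after M30 ends.
M29 starts after M31 ends.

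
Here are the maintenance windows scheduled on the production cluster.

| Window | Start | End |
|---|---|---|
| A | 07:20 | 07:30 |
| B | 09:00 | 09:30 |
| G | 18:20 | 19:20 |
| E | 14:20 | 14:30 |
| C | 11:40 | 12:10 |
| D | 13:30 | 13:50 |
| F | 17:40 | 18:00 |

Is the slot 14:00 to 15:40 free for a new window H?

No — it overlaps E

A: ends 07:30 at or before H starts 14:00 → clear.
B: ends 09:30 at or before H starts 14:00 → clear.
C: ends 12:10 at or before H starts 14:00 → clear.
D: ends 13:50 at or before H starts 14:00 → clear.
E: starts 14:20 before H ends 15:40, and ends 14:30 after H starts 14:00 → overlap.
F: starts 17:40 at or after H ends 15:40 → clear.
G: starts 18:20 at or after H ends 15:40 → clear.
H overlaps E.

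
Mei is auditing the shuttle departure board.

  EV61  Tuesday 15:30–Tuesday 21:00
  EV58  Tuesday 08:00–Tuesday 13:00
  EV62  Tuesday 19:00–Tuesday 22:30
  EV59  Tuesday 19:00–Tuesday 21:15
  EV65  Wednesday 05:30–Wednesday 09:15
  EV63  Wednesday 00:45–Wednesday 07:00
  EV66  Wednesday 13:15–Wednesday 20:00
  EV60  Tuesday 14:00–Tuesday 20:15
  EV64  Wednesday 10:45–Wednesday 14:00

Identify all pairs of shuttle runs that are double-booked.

EV59 & EV60, EV59 & EV61, EV59 & EV62, EV60 & EV61, EV60 & EV62, EV61 & EV62, EV63 & EV65, EV64 & EV66

Check each pair: they overlap iff neither finishes before the other starts.
Sorted by start: EV58, EV60, EV61, EV59, EV62, EV63, EV65, EV64, EV66.
EV60 starts after EV58 ends — done with EV58.
EV61 starts before EV60 ends → EV60 and EV61 overlap.
EV59 starts before EV60 ends → EV60 and EV59 overlap.
EV62 starts before EV60 ends → EV60 and EV62 overlap.
EV63 starts after EV60 ends — done with EV60.
EV59 starts before EV61 ends → EV61 and EV59 overlap.
EV62 starts before EV61 ends → EV61 and EV62 overlap.
EV63 starts after EV61 ends — done with EV61.
EV62 starts before EV59 ends → EV59 and EV62 overlap.
EV63 starts after EV59 ends — done with EV59.
EV63 starts after EV62 ends — done with EV62.
EV65 starts before EV63 ends → EV63 and EV65 overlap.
EV64 starts after EV63 ends — done with EV63.
EV64 starts after EV65 ends — done with EV65.
EV66 starts before EV64 ends → EV64 and EV66 overlap.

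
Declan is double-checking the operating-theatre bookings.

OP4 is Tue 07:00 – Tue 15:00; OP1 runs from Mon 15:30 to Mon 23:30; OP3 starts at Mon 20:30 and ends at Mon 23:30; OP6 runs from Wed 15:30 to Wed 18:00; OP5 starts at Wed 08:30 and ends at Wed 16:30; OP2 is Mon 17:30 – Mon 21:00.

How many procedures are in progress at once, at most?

3

Sort all start/end points and keep a running count:
Mon 15:30 start OP1 → 1
Mon 17:30 start OP2 → 2
Mon 20:30 start OP3 → 3
Mon 21:00 end OP2 → 2
Mon 23:30 end OP1 → 1
Mon 23:30 end OP3 → 0
Tue 07:00 start OP4 → 1
Tue 15:00 end OP4 → 0
Wed 08:30 start OP5 → 1
Wed 15:30 start OP6 → 2
Wed 16:30 end OP5 → 1
Wed 18:00 end OP6 → 0
Peak is 3, at Mon 20:30 (OP1, OP2, OP3).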